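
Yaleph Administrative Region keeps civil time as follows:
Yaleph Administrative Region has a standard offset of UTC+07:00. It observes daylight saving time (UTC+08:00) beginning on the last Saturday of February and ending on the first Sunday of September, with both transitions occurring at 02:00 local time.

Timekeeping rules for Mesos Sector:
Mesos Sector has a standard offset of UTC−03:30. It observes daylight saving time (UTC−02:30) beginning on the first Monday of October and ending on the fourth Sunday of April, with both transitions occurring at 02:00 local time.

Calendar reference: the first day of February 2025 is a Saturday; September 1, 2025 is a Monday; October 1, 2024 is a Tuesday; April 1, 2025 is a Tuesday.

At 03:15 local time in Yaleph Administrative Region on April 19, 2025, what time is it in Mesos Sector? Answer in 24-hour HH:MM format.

1 February 2025 is a Saturday, so Saturdays fall on 1, 8, 15, 22; the last is February 22.
1 September 2025 is a Monday, so the first Sunday is September 7.
April 19, 2025 falls between 22 February and 7 September, so daylight saving is in effect and Yaleph Administrative Region is at UTC+08:00.
03:15 Yaleph Administrative Region − 8h = 19:15 UTC (rolling into the previous day, 18 April 2025).
1 October 2024 is a Tuesday, so the first Monday is October 7.
1 April 2025 is a Tuesday, so the first Sunday is April 6 and the fourth is April 27.
At the standard offset (UTC−03:30), 19:15 UTC − 3h30m = 15:45 Mesos Sector standard time.
Daylight saving runs 7 October 2024 – 27 April 2025; the standard-time date in Mesos Sector, April 18, 2025, is inside that window, so Mesos Sector is at UTC−02:30.
19:15 UTC − 2h30m = 16:45 Mesos Sector.

16:45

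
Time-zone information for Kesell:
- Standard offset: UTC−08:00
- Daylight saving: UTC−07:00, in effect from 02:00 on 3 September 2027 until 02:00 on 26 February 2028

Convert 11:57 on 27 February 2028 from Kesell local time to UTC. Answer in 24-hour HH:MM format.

19:57

27 February 2028 does not fall between 3 September 2027 and 26 February 2028, so daylight saving is not in effect and Kesell is at UTC−08:00.
11:57 local + 8h = 19:57 UTC.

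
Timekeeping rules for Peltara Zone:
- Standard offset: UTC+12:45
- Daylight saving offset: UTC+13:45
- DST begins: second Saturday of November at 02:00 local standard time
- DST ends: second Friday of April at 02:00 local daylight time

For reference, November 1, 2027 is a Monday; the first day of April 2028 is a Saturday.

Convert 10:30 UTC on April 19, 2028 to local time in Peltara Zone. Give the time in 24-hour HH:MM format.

1 November 2027 is a Monday, so the first Saturday is November 6 and the second is November 13.
1 April 2028 is a Saturday, so the first Friday is April 7 and the second is April 14.
At the standard offset (UTC+12:45), 10:30 UTC + 12h45m = 23:15 Peltara Zone standard time.
The standard-time date in Peltara Zone, April 19, 2028, is outside the daylight-saving period (13 November 2027 – 14 April 2028), so Peltara Zone is on standard time, UTC+12:45.
10:30 UTC + 12h45m = 23:15 local.

23:15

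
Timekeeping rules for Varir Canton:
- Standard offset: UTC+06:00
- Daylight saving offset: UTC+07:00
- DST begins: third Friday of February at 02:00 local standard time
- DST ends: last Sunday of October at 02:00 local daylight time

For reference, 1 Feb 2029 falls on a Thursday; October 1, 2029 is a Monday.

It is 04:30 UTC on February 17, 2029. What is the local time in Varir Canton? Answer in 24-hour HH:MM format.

1 February 2029 is a Thursday, so the first Friday is February 2 and the third is February 16.
1 October 2029 is a Monday, so Sundays fall on 7, 14, 21, 28; the last is October 28.
At the standard offset (UTC+06:00), 04:30 UTC + 6h = 10:30 Varir Canton standard time.
Daylight saving runs 16 February – 28 October; the standard-time date in Varir Canton, February 17, 2029, is inside that window, so Varir Canton is at UTC+07:00.
04:30 UTC + 7h = 11:30 local.

11:30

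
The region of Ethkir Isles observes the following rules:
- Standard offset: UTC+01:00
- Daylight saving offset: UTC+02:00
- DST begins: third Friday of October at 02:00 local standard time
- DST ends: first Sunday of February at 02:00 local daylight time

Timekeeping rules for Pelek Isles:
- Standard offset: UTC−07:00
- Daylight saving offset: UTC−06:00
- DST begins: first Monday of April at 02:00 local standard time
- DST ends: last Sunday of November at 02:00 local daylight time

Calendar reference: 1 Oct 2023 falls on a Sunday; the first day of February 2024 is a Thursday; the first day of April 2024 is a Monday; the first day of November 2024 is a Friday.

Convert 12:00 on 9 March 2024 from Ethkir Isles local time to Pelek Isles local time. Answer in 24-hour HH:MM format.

1 October 2023 is a Sunday, so the first Friday is October 6 and the third is October 20.
1 February 2024 is a Thursday, so the first Sunday is February 4.
Daylight saving runs 20 October 2023 – 4 February 2024; 9 March 2024 is outside that window, so Ethkir Isles is on standard time at UTC+01:00.
12:00 Ethkir Isles − 1h = 11:00 UTC.
1 April 2024 is a Monday, so the first Monday is April 1.
1 November 2024 is a Friday, so Sundays fall on 3, 10, 17, 24; the last is November 24.
At the standard offset (UTC−07:00), 11:00 UTC − 7h = 04:00 Pelek Isles standard time.
The standard-time date in Pelek Isles, 9 March 2024, does not fall between 1 April and 24 November, so daylight saving is not in effect and Pelek Isles is at UTC−07:00.
11:00 UTC − 7h = 04:00 Pelek Isles.

04:00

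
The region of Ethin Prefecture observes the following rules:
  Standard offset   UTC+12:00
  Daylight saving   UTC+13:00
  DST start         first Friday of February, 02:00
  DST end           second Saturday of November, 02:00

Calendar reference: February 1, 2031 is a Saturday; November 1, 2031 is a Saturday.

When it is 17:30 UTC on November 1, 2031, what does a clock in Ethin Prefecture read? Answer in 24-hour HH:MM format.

06:30

1 February 2031 is a Saturday, so the first Friday is February 7.
1 November 2031 is a Saturday, so the first Saturday is November 1 and the second is November 8.
At the standard offset (UTC+12:00), 17:30 UTC + 12h = 05:30 Ethin Prefecture standard time (rolling into the next day, 2 November 2031).
Daylight saving runs 7 February – 8 November; the standard-time date in Ethin Prefecture, November 2, 2031, is inside that window, so Ethin Prefecture is at UTC+13:00.
17:30 UTC + 13h = 06:30 local (rolling into the next day, 2 November 2031).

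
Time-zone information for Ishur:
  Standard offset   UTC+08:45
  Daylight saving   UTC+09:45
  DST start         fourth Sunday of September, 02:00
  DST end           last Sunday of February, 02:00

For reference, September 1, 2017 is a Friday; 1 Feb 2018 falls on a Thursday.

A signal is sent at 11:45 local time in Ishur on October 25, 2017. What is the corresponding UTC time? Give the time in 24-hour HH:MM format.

02:00

1 September 2017 is a Friday, so the first Sunday is September 3 and the fourth is September 24.
1 February 2018 is a Thursday, so Sundays fall on 4, 11, 18, 25; the last is February 25.
October 25, 2017 lies within the daylight-saving period (24 September 2017 – 25 February 2018), so Ishur is on daylight time, UTC+09:45.
11:45 local − 9h45m = 02:00 UTC.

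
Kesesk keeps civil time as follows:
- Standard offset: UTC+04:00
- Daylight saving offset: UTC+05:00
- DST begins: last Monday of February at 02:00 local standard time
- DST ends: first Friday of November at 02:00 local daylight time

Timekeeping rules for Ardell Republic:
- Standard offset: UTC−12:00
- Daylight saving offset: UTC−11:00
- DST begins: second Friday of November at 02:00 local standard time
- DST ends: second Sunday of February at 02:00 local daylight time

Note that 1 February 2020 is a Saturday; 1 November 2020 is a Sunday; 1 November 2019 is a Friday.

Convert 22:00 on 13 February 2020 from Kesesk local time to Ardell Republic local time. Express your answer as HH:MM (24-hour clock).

06:00

1 February 2020 is a Saturday, so Mondays fall on 3, 10, 17, 24; the last is February 24.
1 November 2020 is a Sunday, so the first Friday is November 6.
13 February 2020 does not fall between 24 February and 6 November, so daylight saving is not in effect and Kesesk is at UTC+04:00.
22:00 Kesesk − 4h = 18:00 UTC.
1 November 2019 is a Friday, so the first Friday is November 1 and the second is November 8.
1 February 2020 is a Saturday, so the first Sunday is February 2 and the second is February 9.
At the standard offset (UTC−12:00), 18:00 UTC − 12h = 06:00 Ardell Republic standard time.
The standard-time date in Ardell Republic, 13 February 2020, does not fall between 8 November 2019 and 9 February 2020, so daylight saving is not in effect and Ardell Republic is at UTC−12:00.
18:00 UTC − 12h = 06:00 Ardell Republic.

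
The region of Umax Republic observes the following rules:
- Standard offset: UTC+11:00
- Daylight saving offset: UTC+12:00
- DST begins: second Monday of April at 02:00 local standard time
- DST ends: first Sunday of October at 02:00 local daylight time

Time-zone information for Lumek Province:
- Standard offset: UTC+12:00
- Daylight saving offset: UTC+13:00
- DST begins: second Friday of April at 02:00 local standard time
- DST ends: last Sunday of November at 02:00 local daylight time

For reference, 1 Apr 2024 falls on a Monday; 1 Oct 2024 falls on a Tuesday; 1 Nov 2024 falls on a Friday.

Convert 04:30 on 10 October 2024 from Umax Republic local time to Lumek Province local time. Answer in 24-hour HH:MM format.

06:30

1 April 2024 is a Monday, so the first Monday is April 1 and the second is April 8.
1 October 2024 is a Tuesday, so the first Sunday is October 6.
10 October 2024 is outside the daylight-saving period (8 April – 6 October), so Umax Republic is on standard time, UTC+11:00.
04:30 Umax Republic − 11h = 17:30 UTC (rolling into the previous day, 9 October 2024).
1 April 2024 is a Monday, so the first Friday is April 5 and the second is April 12.
1 November 2024 is a Friday, so Sundays fall on 3, 10, 17, 24; the last is November 24.
At the standard offset (UTC+12:00), 17:30 UTC + 12h = 05:30 Lumek Province standard time (rolling into the next day, 10 October 2024).
Daylight saving runs 12 April – 24 November; the standard-time date in Lumek Province, 10 October 2024, is inside that window, so Lumek Province is at UTC+13:00.
17:30 UTC + 13h = 06:30 Lumek Province (rolling into the next day, 10 October 2024).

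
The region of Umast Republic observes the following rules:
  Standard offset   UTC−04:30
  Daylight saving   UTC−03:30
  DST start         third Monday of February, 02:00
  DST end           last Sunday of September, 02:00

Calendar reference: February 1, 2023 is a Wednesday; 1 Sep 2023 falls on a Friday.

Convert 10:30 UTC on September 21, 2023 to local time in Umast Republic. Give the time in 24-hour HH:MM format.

1 February 2023 is a Wednesday, so the first Monday is February 6 and the third is February 20.
1 September 2023 is a Friday, so Sundays fall on 3, 10, 17, 24; the last is September 24.
At the standard offset (UTC−04:30), 10:30 UTC − 4h30m = 06:00 Umast Republic standard time.
The standard-time date in Umast Republic, September 21, 2023, falls between 20 February and 24 September, so daylight saving is in effect and Umast Republic is at UTC−03:30.
10:30 UTC − 3h30m = 07:00 local.

07:00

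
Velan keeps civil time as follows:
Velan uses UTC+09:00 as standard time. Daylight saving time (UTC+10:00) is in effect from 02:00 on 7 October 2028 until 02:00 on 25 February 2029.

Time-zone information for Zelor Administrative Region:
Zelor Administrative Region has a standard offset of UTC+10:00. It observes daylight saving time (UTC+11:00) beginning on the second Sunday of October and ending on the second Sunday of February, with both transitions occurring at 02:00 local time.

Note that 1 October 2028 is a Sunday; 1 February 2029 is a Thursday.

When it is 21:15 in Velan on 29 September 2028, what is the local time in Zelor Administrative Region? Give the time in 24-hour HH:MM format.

22:15

29 September 2028 does not fall between 7 October 2028 and 25 February 2029, so daylight saving is not in effect and Velan is at UTC+09:00.
21:15 Velan − 9h = 12:15 UTC.
1 October 2028 is a Sunday, so the first Sunday is October 1 and the second is October 8.
1 February 2029 is a Thursday, so the first Sunday is February 4 and the second is February 11.
At the standard offset (UTC+10:00), 12:15 UTC + 10h = 22:15 Zelor Administrative Region standard time.
The standard-time date in Zelor Administrative Region, 29 September 2028, is outside the daylight-saving period (8 October 2028 – 11 February 2029), so Zelor Administrative Region is on standard time, UTC+10:00.
12:15 UTC + 10h = 22:15 Zelor Administrative Region.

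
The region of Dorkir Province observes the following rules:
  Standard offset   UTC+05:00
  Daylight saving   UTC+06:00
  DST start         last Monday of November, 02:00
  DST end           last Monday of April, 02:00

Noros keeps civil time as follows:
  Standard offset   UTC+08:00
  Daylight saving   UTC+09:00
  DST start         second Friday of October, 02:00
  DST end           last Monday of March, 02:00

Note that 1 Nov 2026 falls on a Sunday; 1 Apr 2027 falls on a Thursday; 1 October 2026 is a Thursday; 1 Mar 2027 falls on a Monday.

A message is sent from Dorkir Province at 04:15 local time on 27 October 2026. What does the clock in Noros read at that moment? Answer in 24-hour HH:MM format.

08:15

1 November 2026 is a Sunday, so Mondays fall on 2, 9, 16, 23, 30; the last is November 30.
1 April 2027 is a Thursday, so Mondays fall on 5, 12, 19, 26; the last is April 26.
Daylight saving runs 30 November 2026 – 26 April 2027; 27 October 2026 is outside that window, so Dorkir Province is on standard time at UTC+05:00.
04:15 Dorkir Province − 5h = 23:15 UTC (rolling into the previous day, 26 October 2026).
1 October 2026 is a Thursday, so the first Friday is October 2 and the second is October 9.
1 March 2027 is a Monday, so Mondays fall on 1, 8, 15, 22, 29; the last is March 29.
At the standard offset (UTC+08:00), 23:15 UTC + 8h = 07:15 Noros standard time (rolling into the next day, 27 October 2026).
Daylight saving runs 9 October 2026 – 29 March 2027; the standard-time date in Noros, 27 October 2026, is inside that window, so Noros is at UTC+09:00.
23:15 UTC + 9h = 08:15 Noros (rolling into the next day, 27 October 2026).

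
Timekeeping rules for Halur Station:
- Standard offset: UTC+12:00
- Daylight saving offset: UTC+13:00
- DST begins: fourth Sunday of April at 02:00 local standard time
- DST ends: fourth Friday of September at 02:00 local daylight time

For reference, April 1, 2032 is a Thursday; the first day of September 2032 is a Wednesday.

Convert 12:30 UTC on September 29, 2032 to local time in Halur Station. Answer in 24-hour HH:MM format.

00:30

1 April 2032 is a Thursday, so the first Sunday is April 4 and the fourth is April 25.
1 September 2032 is a Wednesday, so the first Friday is September 3 and the fourth is September 24.
At the standard offset (UTC+12:00), 12:30 UTC + 12h = 00:30 Halur Station standard time (rolling into the next day, 30 September 2032).
The standard-time date in Halur Station, September 30, 2032, is outside the daylight-saving period (25 April – 24 September), so Halur Station is on standard time, UTC+12:00.
12:30 UTC + 12h = 00:30 local (rolling into the next day, 30 September 2032).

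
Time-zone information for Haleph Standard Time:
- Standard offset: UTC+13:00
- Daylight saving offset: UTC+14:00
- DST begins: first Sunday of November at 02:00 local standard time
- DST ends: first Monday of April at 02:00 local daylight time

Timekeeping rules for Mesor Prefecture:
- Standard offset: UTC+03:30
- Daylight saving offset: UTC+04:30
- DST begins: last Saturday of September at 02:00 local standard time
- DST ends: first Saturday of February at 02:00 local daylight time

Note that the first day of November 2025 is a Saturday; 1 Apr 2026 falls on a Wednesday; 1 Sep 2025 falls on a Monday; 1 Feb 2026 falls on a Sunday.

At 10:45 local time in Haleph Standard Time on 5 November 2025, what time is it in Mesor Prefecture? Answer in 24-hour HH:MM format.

01:15

1 November 2025 is a Saturday, so the first Sunday is November 2.
1 April 2026 is a Wednesday, so the first Monday is April 6.
5 November 2025 falls between 2 November 2025 and 6 April 2026, so daylight saving is in effect and Haleph Standard Time is at UTC+14:00.
10:45 Haleph Standard Time − 14h = 20:45 UTC (rolling into the previous day, 4 November 2025).
1 September 2025 is a Monday, so Saturdays fall on 6, 13, 20, 27; the last is September 27.
1 February 2026 is a Sunday, so the first Saturday is February 7.
At the standard offset (UTC+03:30), 20:45 UTC + 3h30m = 00:15 Mesor Prefecture standard time (rolling into the next day, 5 November 2025).
The standard-time date in Mesor Prefecture, 5 November 2025, lies within the daylight-saving period (27 September 2025 – 7 February 2026), so Mesor Prefecture is on daylight time, UTC+04:30.
20:45 UTC + 4h30m = 01:15 Mesor Prefecture (rolling into the next day, 5 November 2025).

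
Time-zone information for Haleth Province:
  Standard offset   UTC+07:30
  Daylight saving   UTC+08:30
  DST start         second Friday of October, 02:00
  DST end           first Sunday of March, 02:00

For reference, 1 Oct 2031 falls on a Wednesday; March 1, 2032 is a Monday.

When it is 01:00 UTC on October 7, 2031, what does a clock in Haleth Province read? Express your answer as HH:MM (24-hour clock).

08:30

1 October 2031 is a Wednesday, so the first Friday is October 3 and the second is October 10.
1 March 2032 is a Monday, so the first Sunday is March 7.
At the standard offset (UTC+07:30), 01:00 UTC + 7h30m = 08:30 Haleth Province standard time.
The standard-time date in Haleth Province, October 7, 2031, is outside the daylight-saving period (10 October 2031 – 7 March 2032), so Haleth Province is on standard time, UTC+07:30.
01:00 UTC + 7h30m = 08:30 local.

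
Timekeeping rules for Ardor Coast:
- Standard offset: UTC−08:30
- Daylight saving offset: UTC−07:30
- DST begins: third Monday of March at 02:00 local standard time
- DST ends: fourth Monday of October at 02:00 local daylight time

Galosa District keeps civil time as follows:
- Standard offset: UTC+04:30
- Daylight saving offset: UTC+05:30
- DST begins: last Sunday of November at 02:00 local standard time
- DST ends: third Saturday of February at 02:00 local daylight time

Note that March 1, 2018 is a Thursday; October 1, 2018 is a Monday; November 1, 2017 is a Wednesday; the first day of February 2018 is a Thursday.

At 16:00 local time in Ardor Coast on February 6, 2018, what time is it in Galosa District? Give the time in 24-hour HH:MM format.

1 March 2018 is a Thursday, so the first Monday is March 5 and the third is March 19.
1 October 2018 is a Monday, so the first Monday is October 1 and the fourth is October 22.
February 6, 2018 is outside the daylight-saving period (19 March – 22 October), so Ardor Coast is on standard time, UTC−08:30.
16:00 Ardor Coast + 8h30m = 00:30 UTC (rolling into the next day, 7 February 2018).
1 November 2017 is a Wednesday, so Sundays fall on 5, 12, 19, 26; the last is November 26.
1 February 2018 is a Thursday, so the first Saturday is February 3 and the third is February 17.
At the standard offset (UTC+04:30), 00:30 UTC + 4h30m = 05:00 Galosa District standard time.
The standard-time date in Galosa District, February 7, 2018, falls between 26 November 2017 and 17 February 2018, so daylight saving is in effect and Galosa District is at UTC+05:30.
00:30 UTC + 5h30m = 06:00 Galosa District.

06:00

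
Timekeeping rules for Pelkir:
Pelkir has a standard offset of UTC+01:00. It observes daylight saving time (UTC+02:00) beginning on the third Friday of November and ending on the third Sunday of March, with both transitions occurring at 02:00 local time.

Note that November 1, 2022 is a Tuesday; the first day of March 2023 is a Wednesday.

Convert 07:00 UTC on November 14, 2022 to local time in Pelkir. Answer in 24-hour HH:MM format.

1 November 2022 is a Tuesday, so the first Friday is November 4 and the third is November 18.
1 March 2023 is a Wednesday, so the first Sunday is March 5 and the third is March 19.
At the standard offset (UTC+01:00), 07:00 UTC + 1h = 08:00 Pelkir standard time.
Daylight saving runs 18 November 2022 – 19 March 2023; the standard-time date in Pelkir, November 14, 2022, is outside that window, so Pelkir is on standard time at UTC+01:00.
07:00 UTC + 1h = 08:00 local.

08:00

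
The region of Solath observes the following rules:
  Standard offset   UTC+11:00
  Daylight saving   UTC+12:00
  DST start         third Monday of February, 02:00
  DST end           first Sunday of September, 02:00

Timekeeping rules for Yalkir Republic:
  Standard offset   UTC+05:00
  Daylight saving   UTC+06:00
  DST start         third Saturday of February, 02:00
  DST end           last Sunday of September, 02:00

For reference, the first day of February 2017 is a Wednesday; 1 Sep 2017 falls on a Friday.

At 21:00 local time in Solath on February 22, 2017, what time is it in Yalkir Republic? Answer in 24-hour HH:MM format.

1 February 2017 is a Wednesday, so the first Monday is February 6 and the third is February 20.
1 September 2017 is a Friday, so the first Sunday is September 3.
February 22, 2017 falls between 20 February and 3 September, so daylight saving is in effect and Solath is at UTC+12:00.
21:00 Solath − 12h = 09:00 UTC.
1 February 2017 is a Wednesday, so the first Saturday is February 4 and the third is February 18.
1 September 2017 is a Friday, so Sundays fall on 3, 10, 17, 24; the last is September 24.
At the standard offset (UTC+05:00), 09:00 UTC + 5h = 14:00 Yalkir Republic standard time.
The standard-time date in Yalkir Republic, February 22, 2017, lies within the daylight-saving period (18 February – 24 September), so Yalkir Republic is on daylight time, UTC+06:00.
09:00 UTC + 6h = 15:00 Yalkir Republic.

15:00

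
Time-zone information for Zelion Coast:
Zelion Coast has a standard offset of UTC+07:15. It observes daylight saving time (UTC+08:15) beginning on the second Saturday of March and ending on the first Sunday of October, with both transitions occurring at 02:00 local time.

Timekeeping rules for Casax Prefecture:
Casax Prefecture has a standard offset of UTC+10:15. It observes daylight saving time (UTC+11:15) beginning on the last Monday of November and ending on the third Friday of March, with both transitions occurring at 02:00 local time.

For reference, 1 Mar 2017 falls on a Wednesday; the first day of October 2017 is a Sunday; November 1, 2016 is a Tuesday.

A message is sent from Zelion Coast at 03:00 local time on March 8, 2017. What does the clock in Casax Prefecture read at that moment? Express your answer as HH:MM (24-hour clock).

07:00

1 March 2017 is a Wednesday, so the first Saturday is March 4 and the second is March 11.
1 October 2017 is a Sunday, so the first Sunday is October 1.
Daylight saving runs 11 March – 1 October; March 8, 2017 is outside that window, so Zelion Coast is on standard time at UTC+07:15.
03:00 Zelion Coast − 7h15m = 19:45 UTC (rolling into the previous day, 7 March 2017).
1 November 2016 is a Tuesday, so Mondays fall on 7, 14, 21, 28; the last is November 28.
1 March 2017 is a Wednesday, so the first Friday is March 3 and the third is March 17.
At the standard offset (UTC+10:15), 19:45 UTC + 10h15m = 06:00 Casax Prefecture standard time (rolling into the next day, 8 March 2017).
Daylight saving runs 28 November 2016 – 17 March 2017; the standard-time date in Casax Prefecture, March 8, 2017, is inside that window, so Casax Prefecture is at UTC+11:15.
19:45 UTC + 11h15m = 07:00 Casax Prefecture (rolling into the next day, 8 March 2017).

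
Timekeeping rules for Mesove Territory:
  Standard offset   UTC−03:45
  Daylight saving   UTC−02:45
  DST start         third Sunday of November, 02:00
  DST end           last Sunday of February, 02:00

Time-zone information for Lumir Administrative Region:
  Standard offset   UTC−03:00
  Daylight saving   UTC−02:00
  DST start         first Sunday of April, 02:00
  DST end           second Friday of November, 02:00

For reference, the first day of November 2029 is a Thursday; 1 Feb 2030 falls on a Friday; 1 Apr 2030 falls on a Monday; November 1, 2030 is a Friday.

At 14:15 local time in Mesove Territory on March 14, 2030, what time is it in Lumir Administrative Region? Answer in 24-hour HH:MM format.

1 November 2029 is a Thursday, so the first Sunday is November 4 and the third is November 18.
1 February 2030 is a Friday, so Sundays fall on 3, 10, 17, 24; the last is February 24.
Daylight saving runs 18 November 2029 – 24 February 2030; March 14, 2030 is outside that window, so Mesove Territory is on standard time at UTC−03:45.
14:15 Mesove Territory + 3h45m = 18:00 UTC.
1 April 2030 is a Monday, so the first Sunday is April 7.
1 November 2030 is a Friday, so the first Friday is November 1 and the second is November 8.
At the standard offset (UTC−03:00), 18:00 UTC − 3h = 15:00 Lumir Administrative Region standard time.
The standard-time date in Lumir Administrative Region, March 14, 2030, does not fall between 7 April and 8 November, so daylight saving is not in effect and Lumir Administrative Region is at UTC−03:00.
18:00 UTC − 3h = 15:00 Lumir Administrative Region.

15:00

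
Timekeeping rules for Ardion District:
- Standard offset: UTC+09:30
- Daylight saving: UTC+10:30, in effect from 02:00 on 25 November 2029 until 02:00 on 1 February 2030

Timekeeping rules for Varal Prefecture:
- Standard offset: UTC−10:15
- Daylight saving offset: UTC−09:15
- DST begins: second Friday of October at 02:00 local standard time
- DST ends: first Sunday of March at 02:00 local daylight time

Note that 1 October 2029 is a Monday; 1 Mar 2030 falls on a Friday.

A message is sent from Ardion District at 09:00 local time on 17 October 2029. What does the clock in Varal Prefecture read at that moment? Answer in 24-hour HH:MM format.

17 October 2029 is outside the daylight-saving period (25 November 2029 – 1 February 2030), so Ardion District is on standard time, UTC+09:30.
09:00 Ardion District − 9h30m = 23:30 UTC (rolling into the previous day, 16 October 2029).
1 October 2029 is a Monday, so the first Friday is October 5 and the second is October 12.
1 March 2030 is a Friday, so the first Sunday is March 3.
At the standard offset (UTC−10:15), 23:30 UTC − 10h15m = 13:15 Varal Prefecture standard time.
Daylight saving runs 12 October 2029 – 3 March 2030; the standard-time date in Varal Prefecture, 16 October 2029, is inside that window, so Varal Prefecture is at UTC−09:15.
23:30 UTC − 9h15m = 14:15 Varal Prefecture.

14:15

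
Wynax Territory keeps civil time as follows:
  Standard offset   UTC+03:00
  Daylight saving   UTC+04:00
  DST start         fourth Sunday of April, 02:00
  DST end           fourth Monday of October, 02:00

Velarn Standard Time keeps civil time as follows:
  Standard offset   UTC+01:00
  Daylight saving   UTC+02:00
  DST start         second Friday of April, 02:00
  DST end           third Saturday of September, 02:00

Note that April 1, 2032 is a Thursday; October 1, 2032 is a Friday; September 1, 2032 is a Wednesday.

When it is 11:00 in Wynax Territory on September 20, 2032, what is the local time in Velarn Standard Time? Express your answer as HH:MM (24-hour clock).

1 April 2032 is a Thursday, so the first Sunday is April 4 and the fourth is April 25.
1 October 2032 is a Friday, so the first Monday is October 4 and the fourth is October 25.
September 20, 2032 falls between 25 April and 25 October, so daylight saving is in effect and Wynax Territory is at UTC+04:00.
11:00 Wynax Territory − 4h = 07:00 UTC.
1 April 2032 is a Thursday, so the first Friday is April 2 and the second is April 9.
1 September 2032 is a Wednesday, so the first Saturday is September 4 and the third is September 18.
At the standard offset (UTC+01:00), 07:00 UTC + 1h = 08:00 Velarn Standard Time standard time.
The standard-time date in Velarn Standard Time, September 20, 2032, does not fall between 9 April and 18 September, so daylight saving is not in effect and Velarn Standard Time is at UTC+01:00.
07:00 UTC + 1h = 08:00 Velarn Standard Time.

08:00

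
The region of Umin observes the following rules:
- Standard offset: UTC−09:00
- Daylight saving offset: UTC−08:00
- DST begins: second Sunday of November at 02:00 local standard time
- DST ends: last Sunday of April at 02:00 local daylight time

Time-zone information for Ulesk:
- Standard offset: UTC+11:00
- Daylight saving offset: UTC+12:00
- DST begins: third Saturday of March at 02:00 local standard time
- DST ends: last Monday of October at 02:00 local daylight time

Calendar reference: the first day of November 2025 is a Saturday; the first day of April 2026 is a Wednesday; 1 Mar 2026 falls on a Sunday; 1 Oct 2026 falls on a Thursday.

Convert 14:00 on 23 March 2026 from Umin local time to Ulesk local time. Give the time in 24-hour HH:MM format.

1 November 2025 is a Saturday, so the first Sunday is November 2 and the second is November 9.
1 April 2026 is a Wednesday, so Sundays fall on 5, 12, 19, 26; the last is April 26.
23 March 2026 lies within the daylight-saving period (9 November 2025 – 26 April 2026), so Umin is on daylight time, UTC−08:00.
14:00 Umin + 8h = 22:00 UTC.
1 March 2026 is a Sunday, so the first Saturday is March 7 and the third is March 21.
1 October 2026 is a Thursday, so Mondays fall on 5, 12, 19, 26; the last is October 26.
At the standard offset (UTC+11:00), 22:00 UTC + 11h = 09:00 Ulesk standard time (rolling into the next day, 24 March 2026).
The standard-time date in Ulesk, 24 March 2026, falls between 21 March and 26 October, so daylight saving is in effect and Ulesk is at UTC+12:00.
22:00 UTC + 12h = 10:00 Ulesk (rolling into the next day, 24 March 2026).

10:00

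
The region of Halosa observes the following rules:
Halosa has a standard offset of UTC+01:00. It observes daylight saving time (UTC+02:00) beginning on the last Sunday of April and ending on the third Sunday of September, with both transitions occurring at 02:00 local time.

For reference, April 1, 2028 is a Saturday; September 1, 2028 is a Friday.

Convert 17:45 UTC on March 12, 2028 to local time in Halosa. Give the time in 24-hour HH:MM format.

18:45

1 April 2028 is a Saturday, so Sundays fall on 2, 9, 16, 23, 30; the last is April 30.
1 September 2028 is a Friday, so the first Sunday is September 3 and the third is September 17.
At the standard offset (UTC+01:00), 17:45 UTC + 1h = 18:45 Halosa standard time.
Daylight saving runs 30 April – 17 September; the standard-time date in Halosa, March 12, 2028, is outside that window, so Halosa is on standard time at UTC+01:00.
17:45 UTC + 1h = 18:45 local.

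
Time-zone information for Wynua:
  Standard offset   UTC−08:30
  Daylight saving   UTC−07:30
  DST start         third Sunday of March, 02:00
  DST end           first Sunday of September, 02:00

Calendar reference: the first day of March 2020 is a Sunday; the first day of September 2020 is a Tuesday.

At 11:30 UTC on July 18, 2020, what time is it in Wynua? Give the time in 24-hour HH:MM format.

1 March 2020 is a Sunday, so the first Sunday is March 1 and the third is March 15.
1 September 2020 is a Tuesday, so the first Sunday is September 6.
At the standard offset (UTC−08:30), 11:30 UTC − 8h30m = 03:00 Wynua standard time.
The standard-time date in Wynua, July 18, 2020, lies within the daylight-saving period (15 March – 6 September), so Wynua is on daylight time, UTC−07:30.
11:30 UTC − 7h30m = 04:00 local.

04:00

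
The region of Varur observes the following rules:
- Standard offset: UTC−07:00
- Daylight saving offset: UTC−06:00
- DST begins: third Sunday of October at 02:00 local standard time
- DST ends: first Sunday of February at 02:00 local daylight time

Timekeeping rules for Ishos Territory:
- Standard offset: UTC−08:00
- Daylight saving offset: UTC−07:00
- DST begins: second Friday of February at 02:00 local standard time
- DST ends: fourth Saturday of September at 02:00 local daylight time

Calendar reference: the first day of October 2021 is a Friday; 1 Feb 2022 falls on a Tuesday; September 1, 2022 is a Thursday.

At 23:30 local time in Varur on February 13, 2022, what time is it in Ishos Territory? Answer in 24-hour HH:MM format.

23:30

1 October 2021 is a Friday, so the first Sunday is October 3 and the third is October 17.
1 February 2022 is a Tuesday, so the first Sunday is February 6.
February 13, 2022 is outside the daylight-saving period (17 October 2021 – 6 February 2022), so Varur is on standard time, UTC−07:00.
23:30 Varur + 7h = 06:30 UTC (rolling into the next day, 14 February 2022).
1 February 2022 is a Tuesday, so the first Friday is February 4 and the second is February 11.
1 September 2022 is a Thursday, so the first Saturday is September 3 and the fourth is September 24.
At the standard offset (UTC−08:00), 06:30 UTC − 8h = 22:30 Ishos Territory standard time (rolling into the previous day, 13 February 2022).
The standard-time date in Ishos Territory, February 13, 2022, lies within the daylight-saving period (11 February – 24 September), so Ishos Territory is on daylight time, UTC−07:00.
06:30 UTC − 7h = 23:30 Ishos Territory (rolling into the previous day, 13 February 2022).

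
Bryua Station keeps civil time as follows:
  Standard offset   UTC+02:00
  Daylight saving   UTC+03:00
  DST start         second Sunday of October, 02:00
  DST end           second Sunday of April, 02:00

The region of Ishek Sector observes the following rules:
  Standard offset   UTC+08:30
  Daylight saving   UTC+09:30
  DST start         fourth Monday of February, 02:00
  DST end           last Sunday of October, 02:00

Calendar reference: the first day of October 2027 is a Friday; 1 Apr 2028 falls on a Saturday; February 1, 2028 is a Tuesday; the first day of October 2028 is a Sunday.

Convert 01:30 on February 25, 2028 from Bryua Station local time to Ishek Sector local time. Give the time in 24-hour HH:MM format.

07:00

1 October 2027 is a Friday, so the first Sunday is October 3 and the second is October 10.
1 April 2028 is a Saturday, so the first Sunday is April 2 and the second is April 9.
February 25, 2028 lies within the daylight-saving period (10 October 2027 – 9 April 2028), so Bryua Station is on daylight time, UTC+03:00.
01:30 Bryua Station − 3h = 22:30 UTC (rolling into the previous day, 24 February 2028).
1 February 2028 is a Tuesday, so the first Monday is February 7 and the fourth is February 28.
1 October 2028 is a Sunday, so Sundays fall on 1, 8, 15, 22, 29; the last is October 29.
At the standard offset (UTC+08:30), 22:30 UTC + 8h30m = 07:00 Ishek Sector standard time (rolling into the next day, 25 February 2028).
The standard-time date in Ishek Sector, February 25, 2028, does not fall between 28 February and 29 October, so daylight saving is not in effect and Ishek Sector is at UTC+08:30.
22:30 UTC + 8h30m = 07:00 Ishek Sector (rolling into the next day, 25 February 2028).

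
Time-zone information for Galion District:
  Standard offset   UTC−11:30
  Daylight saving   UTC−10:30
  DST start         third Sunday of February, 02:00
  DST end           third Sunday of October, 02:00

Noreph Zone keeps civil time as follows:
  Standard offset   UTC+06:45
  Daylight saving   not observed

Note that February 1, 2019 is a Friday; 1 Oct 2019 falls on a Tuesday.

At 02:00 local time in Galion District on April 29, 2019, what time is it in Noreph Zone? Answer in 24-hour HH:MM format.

19:15

1 February 2019 is a Friday, so the first Sunday is February 3 and the third is February 17.
1 October 2019 is a Tuesday, so the first Sunday is October 6 and the third is October 20.
April 29, 2019 lies within the daylight-saving period (17 February – 20 October), so Galion District is on daylight time, UTC−10:30.
02:00 Galion District + 10h30m = 12:30 UTC.
Noreph Zone stays on UTC+06:45 all year.
12:30 UTC + 6h45m = 19:15 Noreph Zone.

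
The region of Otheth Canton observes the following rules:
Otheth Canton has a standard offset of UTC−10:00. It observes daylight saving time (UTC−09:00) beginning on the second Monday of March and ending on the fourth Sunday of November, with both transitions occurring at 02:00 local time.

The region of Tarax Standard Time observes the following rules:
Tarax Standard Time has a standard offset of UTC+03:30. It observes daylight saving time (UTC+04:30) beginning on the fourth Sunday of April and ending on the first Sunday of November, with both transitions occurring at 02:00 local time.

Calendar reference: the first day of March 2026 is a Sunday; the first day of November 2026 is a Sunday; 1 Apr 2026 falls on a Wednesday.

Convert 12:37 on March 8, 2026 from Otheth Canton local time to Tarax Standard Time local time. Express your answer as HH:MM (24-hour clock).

02:07

1 March 2026 is a Sunday, so the first Monday is March 2 and the second is March 9.
1 November 2026 is a Sunday, so the first Sunday is November 1 and the fourth is November 22.
March 8, 2026 is outside the daylight-saving period (9 March – 22 November), so Otheth Canton is on standard time, UTC−10:00.
12:37 Otheth Canton + 10h = 22:37 UTC.
1 April 2026 is a Wednesday, so the first Sunday is April 5 and the fourth is April 26.
1 November 2026 is a Sunday, so the first Sunday is November 1.
At the standard offset (UTC+03:30), 22:37 UTC + 3h30m = 02:07 Tarax Standard Time standard time (rolling into the next day, 9 March 2026).
Daylight saving runs 26 April – 1 November; the standard-time date in Tarax Standard Time, March 9, 2026, is outside that window, so Tarax Standard Time is on standard time at UTC+03:30.
22:37 UTC + 3h30m = 02:07 Tarax Standard Time (rolling into the next day, 9 March 2026).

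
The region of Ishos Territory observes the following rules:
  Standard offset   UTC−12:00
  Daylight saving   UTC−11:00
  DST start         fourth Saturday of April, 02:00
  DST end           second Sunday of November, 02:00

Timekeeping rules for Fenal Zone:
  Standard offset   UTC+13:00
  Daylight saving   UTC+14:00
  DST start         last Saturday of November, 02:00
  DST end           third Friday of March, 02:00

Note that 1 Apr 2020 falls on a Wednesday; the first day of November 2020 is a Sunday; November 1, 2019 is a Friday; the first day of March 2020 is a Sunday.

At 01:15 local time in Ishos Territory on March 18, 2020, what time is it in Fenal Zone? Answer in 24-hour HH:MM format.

03:15

1 April 2020 is a Wednesday, so the first Saturday is April 4 and the fourth is April 25.
1 November 2020 is a Sunday, so the first Sunday is November 1 and the second is November 8.
Daylight saving runs 25 April – 8 November; March 18, 2020 is outside that window, so Ishos Territory is on standard time at UTC−12:00.
01:15 Ishos Territory + 12h = 13:15 UTC.
1 November 2019 is a Friday, so Saturdays fall on 2, 9, 16, 23, 30; the last is November 30.
1 March 2020 is a Sunday, so the first Friday is March 6 and the third is March 20.
At the standard offset (UTC+13:00), 13:15 UTC + 13h = 02:15 Fenal Zone standard time (rolling into the next day, 19 March 2020).
Daylight saving runs 30 November 2019 – 20 March 2020; the standard-time date in Fenal Zone, March 19, 2020, is inside that window, so Fenal Zone is at UTC+14:00.
13:15 UTC + 14h = 03:15 Fenal Zone (rolling into the next day, 19 March 2020).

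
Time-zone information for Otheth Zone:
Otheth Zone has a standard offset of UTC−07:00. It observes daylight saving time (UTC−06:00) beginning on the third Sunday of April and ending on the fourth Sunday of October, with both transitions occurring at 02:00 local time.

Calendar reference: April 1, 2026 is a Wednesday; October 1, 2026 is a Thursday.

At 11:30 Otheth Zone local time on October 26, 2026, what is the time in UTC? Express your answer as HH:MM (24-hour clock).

18:30

1 April 2026 is a Wednesday, so the first Sunday is April 5 and the third is April 19.
1 October 2026 is a Thursday, so the first Sunday is October 4 and the fourth is October 25.
October 26, 2026 is outside the daylight-saving period (19 April – 25 October), so Otheth Zone is on standard time, UTC−07:00.
11:30 local + 7h = 18:30 UTC.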